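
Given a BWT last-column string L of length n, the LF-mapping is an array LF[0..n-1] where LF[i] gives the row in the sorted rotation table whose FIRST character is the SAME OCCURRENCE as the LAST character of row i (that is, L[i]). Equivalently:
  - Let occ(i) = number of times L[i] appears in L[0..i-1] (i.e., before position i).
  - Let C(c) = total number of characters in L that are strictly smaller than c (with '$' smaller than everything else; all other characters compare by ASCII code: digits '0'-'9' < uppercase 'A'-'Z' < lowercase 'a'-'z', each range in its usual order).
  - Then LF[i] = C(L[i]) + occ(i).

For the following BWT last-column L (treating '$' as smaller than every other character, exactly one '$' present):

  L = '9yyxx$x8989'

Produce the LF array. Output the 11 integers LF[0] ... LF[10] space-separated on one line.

Answer: 3 9 10 6 7 0 8 1 4 2 5

Derivation:
Char counts: '$':1, '8':2, '9':3, 'x':3, 'y':2
C (first-col start): C('$')=0, C('8')=1, C('9')=3, C('x')=6, C('y')=9
L[0]='9': occ=0, LF[0]=C('9')+0=3+0=3
L[1]='y': occ=0, LF[1]=C('y')+0=9+0=9
L[2]='y': occ=1, LF[2]=C('y')+1=9+1=10
L[3]='x': occ=0, LF[3]=C('x')+0=6+0=6
L[4]='x': occ=1, LF[4]=C('x')+1=6+1=7
L[5]='$': occ=0, LF[5]=C('$')+0=0+0=0
L[6]='x': occ=2, LF[6]=C('x')+2=6+2=8
L[7]='8': occ=0, LF[7]=C('8')+0=1+0=1
L[8]='9': occ=1, LF[8]=C('9')+1=3+1=4
L[9]='8': occ=1, LF[9]=C('8')+1=1+1=2
L[10]='9': occ=2, LF[10]=C('9')+2=3+2=5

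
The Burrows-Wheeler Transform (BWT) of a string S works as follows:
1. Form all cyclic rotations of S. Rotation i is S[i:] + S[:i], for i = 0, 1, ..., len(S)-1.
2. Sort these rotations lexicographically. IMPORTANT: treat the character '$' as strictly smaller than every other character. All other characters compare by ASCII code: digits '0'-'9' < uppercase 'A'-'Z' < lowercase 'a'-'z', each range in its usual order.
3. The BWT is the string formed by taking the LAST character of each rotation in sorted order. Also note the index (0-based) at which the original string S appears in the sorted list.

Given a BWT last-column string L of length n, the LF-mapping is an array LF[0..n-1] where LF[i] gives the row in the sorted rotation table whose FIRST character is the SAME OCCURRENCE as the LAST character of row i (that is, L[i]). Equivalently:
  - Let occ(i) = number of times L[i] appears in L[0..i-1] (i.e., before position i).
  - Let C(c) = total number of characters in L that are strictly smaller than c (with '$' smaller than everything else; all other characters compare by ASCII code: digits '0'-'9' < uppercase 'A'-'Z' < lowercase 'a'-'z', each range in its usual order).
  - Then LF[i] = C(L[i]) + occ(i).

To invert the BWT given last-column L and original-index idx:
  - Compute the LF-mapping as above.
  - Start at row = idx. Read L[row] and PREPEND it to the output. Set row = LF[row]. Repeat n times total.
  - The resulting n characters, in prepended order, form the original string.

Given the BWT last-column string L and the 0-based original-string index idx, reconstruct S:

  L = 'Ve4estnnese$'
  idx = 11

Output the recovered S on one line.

Answer: tennessee4V$

Derivation:
LF mapping: 2 3 1 4 9 11 7 8 5 10 6 0
Walk LF starting at row 11, prepending L[row]:
  step 1: row=11, L[11]='$', prepend. Next row=LF[11]=0
  step 2: row=0, L[0]='V', prepend. Next row=LF[0]=2
  step 3: row=2, L[2]='4', prepend. Next row=LF[2]=1
  step 4: row=1, L[1]='e', prepend. Next row=LF[1]=3
  step 5: row=3, L[3]='e', prepend. Next row=LF[3]=4
  step 6: row=4, L[4]='s', prepend. Next row=LF[4]=9
  step 7: row=9, L[9]='s', prepend. Next row=LF[9]=10
  step 8: row=10, L[10]='e', prepend. Next row=LF[10]=6
  step 9: row=6, L[6]='n', prepend. Next row=LF[6]=7
  step 10: row=7, L[7]='n', prepend. Next row=LF[7]=8
  step 11: row=8, L[8]='e', prepend. Next row=LF[8]=5
  step 12: row=5, L[5]='t', prepend. Next row=LF[5]=11
Reversed output: tennessee4V$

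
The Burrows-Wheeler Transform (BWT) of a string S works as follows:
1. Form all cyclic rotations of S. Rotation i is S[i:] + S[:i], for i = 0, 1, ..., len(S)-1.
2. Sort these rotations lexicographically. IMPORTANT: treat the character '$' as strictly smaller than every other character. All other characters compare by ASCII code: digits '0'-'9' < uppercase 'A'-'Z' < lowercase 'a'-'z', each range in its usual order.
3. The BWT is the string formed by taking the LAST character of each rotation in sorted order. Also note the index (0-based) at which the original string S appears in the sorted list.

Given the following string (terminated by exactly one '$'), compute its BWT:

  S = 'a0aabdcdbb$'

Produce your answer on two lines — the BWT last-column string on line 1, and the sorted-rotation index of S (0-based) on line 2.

All 11 rotations (rotation i = S[i:]+S[:i]):
  rot[0] = a0aabdcdbb$
  rot[1] = 0aabdcdbb$a
  rot[2] = aabdcdbb$a0
  rot[3] = abdcdbb$a0a
  rot[4] = bdcdbb$a0aa
  rot[5] = dcdbb$a0aab
  rot[6] = cdbb$a0aabd
  rot[7] = dbb$a0aabdc
  rot[8] = bb$a0aabdcd
  rot[9] = b$a0aabdcdb
  rot[10] = $a0aabdcdbb
Sorted (with $ < everything):
  sorted[0] = $a0aabdcdbb  (last char: 'b')
  sorted[1] = 0aabdcdbb$a  (last char: 'a')
  sorted[2] = a0aabdcdbb$  (last char: '$')
  sorted[3] = aabdcdbb$a0  (last char: '0')
  sorted[4] = abdcdbb$a0a  (last char: 'a')
  sorted[5] = b$a0aabdcdb  (last char: 'b')
  sorted[6] = bb$a0aabdcd  (last char: 'd')
  sorted[7] = bdcdbb$a0aa  (last char: 'a')
  sorted[8] = cdbb$a0aabd  (last char: 'd')
  sorted[9] = dbb$a0aabdc  (last char: 'c')
  sorted[10] = dcdbb$a0aab  (last char: 'b')
Last column: ba$0abdadcb
Original string S is at sorted index 2

Answer: ba$0abdadcb
2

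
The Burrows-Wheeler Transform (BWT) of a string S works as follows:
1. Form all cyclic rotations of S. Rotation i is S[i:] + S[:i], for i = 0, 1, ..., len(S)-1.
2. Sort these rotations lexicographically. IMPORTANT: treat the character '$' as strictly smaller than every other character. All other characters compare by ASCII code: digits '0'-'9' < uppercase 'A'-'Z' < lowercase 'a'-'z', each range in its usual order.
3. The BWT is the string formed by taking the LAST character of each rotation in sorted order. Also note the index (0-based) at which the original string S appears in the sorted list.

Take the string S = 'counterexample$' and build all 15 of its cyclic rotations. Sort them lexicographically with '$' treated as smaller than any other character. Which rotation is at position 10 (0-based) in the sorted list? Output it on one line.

Answer: ple$counterexam

Derivation:
All 15 rotations (rotation i = S[i:]+S[:i]):
  rot[0] = counterexample$
  rot[1] = ounterexample$c
  rot[2] = unterexample$co
  rot[3] = nterexample$cou
  rot[4] = terexample$coun
  rot[5] = erexample$count
  rot[6] = rexample$counte
  rot[7] = example$counter
  rot[8] = xample$countere
  rot[9] = ample$counterex
  rot[10] = mple$counterexa
  rot[11] = ple$counterexam
  rot[12] = le$counterexamp
  rot[13] = e$counterexampl
  rot[14] = $counterexample
Sorted (with $ < everything):
  sorted[0] = $counterexample
  sorted[1] = ample$counterex
  sorted[2] = counterexample$
  sorted[3] = e$counterexampl
  sorted[4] = erexample$count
  sorted[5] = example$counter
  sorted[6] = le$counterexamp
  sorted[7] = mple$counterexa
  sorted[8] = nterexample$cou
  sorted[9] = ounterexample$c
  sorted[10] = ple$counterexam
  sorted[11] = rexample$counte
  sorted[12] = terexample$coun
  sorted[13] = unterexample$co
  sorted[14] = xample$countere
sorted[10] = ple$counterexam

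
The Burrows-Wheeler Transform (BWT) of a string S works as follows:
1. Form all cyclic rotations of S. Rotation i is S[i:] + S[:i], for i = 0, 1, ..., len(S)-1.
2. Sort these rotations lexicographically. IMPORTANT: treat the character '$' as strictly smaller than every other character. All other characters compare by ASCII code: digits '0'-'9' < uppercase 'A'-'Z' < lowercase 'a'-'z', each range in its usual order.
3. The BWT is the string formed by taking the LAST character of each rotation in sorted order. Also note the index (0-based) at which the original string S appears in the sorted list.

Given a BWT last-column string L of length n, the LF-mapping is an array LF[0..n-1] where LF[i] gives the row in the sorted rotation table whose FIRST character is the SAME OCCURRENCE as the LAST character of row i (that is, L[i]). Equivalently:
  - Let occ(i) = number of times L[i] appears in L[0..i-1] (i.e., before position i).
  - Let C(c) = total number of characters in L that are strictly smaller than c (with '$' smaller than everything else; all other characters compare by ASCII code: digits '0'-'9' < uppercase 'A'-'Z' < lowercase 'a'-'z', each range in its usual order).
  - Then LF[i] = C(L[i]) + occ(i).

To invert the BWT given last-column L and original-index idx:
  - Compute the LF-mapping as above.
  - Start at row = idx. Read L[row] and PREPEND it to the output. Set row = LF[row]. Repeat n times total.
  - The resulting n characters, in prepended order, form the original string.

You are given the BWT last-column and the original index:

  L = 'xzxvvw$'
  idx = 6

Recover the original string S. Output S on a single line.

Answer: zvwxvx$

Derivation:
LF mapping: 4 6 5 1 2 3 0
Walk LF starting at row 6, prepending L[row]:
  step 1: row=6, L[6]='$', prepend. Next row=LF[6]=0
  step 2: row=0, L[0]='x', prepend. Next row=LF[0]=4
  step 3: row=4, L[4]='v', prepend. Next row=LF[4]=2
  step 4: row=2, L[2]='x', prepend. Next row=LF[2]=5
  step 5: row=5, L[5]='w', prepend. Next row=LF[5]=3
  step 6: row=3, L[3]='v', prepend. Next row=LF[3]=1
  step 7: row=1, L[1]='z', prepend. Next row=LF[1]=6
Reversed output: zvwxvx$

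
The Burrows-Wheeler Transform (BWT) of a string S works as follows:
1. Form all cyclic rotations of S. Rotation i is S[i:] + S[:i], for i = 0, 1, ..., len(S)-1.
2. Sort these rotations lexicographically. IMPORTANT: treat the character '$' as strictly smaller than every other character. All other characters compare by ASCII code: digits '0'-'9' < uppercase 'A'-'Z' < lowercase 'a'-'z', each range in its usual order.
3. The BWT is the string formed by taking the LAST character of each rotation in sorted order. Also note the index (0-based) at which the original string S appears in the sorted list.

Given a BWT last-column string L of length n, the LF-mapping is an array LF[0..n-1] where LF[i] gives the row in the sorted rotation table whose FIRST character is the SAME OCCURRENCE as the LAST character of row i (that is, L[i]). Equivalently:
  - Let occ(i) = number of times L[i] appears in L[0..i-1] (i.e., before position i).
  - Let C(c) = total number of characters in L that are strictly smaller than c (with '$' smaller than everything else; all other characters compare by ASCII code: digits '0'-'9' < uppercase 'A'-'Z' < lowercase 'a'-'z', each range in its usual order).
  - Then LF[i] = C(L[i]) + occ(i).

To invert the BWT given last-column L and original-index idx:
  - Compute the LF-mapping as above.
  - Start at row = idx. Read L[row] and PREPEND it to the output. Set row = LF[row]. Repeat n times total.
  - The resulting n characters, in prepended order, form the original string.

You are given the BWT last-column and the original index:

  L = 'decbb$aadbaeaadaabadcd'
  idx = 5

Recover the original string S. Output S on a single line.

LF mapping: 15 20 13 9 10 0 1 2 16 11 3 21 4 5 17 6 7 12 8 18 14 19
Walk LF starting at row 5, prepending L[row]:
  step 1: row=5, L[5]='$', prepend. Next row=LF[5]=0
  step 2: row=0, L[0]='d', prepend. Next row=LF[0]=15
  step 3: row=15, L[15]='a', prepend. Next row=LF[15]=6
  step 4: row=6, L[6]='a', prepend. Next row=LF[6]=1
  step 5: row=1, L[1]='e', prepend. Next row=LF[1]=20
  step 6: row=20, L[20]='c', prepend. Next row=LF[20]=14
  step 7: row=14, L[14]='d', prepend. Next row=LF[14]=17
  step 8: row=17, L[17]='b', prepend. Next row=LF[17]=12
  step 9: row=12, L[12]='a', prepend. Next row=LF[12]=4
  step 10: row=4, L[4]='b', prepend. Next row=LF[4]=10
  step 11: row=10, L[10]='a', prepend. Next row=LF[10]=3
  step 12: row=3, L[3]='b', prepend. Next row=LF[3]=9
  step 13: row=9, L[9]='b', prepend. Next row=LF[9]=11
  step 14: row=11, L[11]='e', prepend. Next row=LF[11]=21
  step 15: row=21, L[21]='d', prepend. Next row=LF[21]=19
  step 16: row=19, L[19]='d', prepend. Next row=LF[19]=18
  step 17: row=18, L[18]='a', prepend. Next row=LF[18]=8
  step 18: row=8, L[8]='d', prepend. Next row=LF[8]=16
  step 19: row=16, L[16]='a', prepend. Next row=LF[16]=7
  step 20: row=7, L[7]='a', prepend. Next row=LF[7]=2
  step 21: row=2, L[2]='c', prepend. Next row=LF[2]=13
  step 22: row=13, L[13]='a', prepend. Next row=LF[13]=5
Reversed output: acaadaddebbababdceaad$

Answer: acaadaddebbababdceaad$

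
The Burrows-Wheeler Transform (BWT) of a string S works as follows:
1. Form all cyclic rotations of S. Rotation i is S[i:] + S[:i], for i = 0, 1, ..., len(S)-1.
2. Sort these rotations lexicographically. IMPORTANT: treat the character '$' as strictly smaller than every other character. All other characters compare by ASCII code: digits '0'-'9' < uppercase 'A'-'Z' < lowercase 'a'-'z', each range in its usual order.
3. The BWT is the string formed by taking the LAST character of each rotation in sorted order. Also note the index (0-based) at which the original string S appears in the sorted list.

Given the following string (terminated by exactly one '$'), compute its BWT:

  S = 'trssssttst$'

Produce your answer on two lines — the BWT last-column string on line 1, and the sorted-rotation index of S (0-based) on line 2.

All 11 rotations (rotation i = S[i:]+S[:i]):
  rot[0] = trssssttst$
  rot[1] = rssssttst$t
  rot[2] = ssssttst$tr
  rot[3] = sssttst$trs
  rot[4] = ssttst$trss
  rot[5] = sttst$trsss
  rot[6] = ttst$trssss
  rot[7] = tst$trsssst
  rot[8] = st$trsssstt
  rot[9] = t$trsssstts
  rot[10] = $trssssttst
Sorted (with $ < everything):
  sorted[0] = $trssssttst  (last char: 't')
  sorted[1] = rssssttst$t  (last char: 't')
  sorted[2] = ssssttst$tr  (last char: 'r')
  sorted[3] = sssttst$trs  (last char: 's')
  sorted[4] = ssttst$trss  (last char: 's')
  sorted[5] = st$trsssstt  (last char: 't')
  sorted[6] = sttst$trsss  (last char: 's')
  sorted[7] = t$trsssstts  (last char: 's')
  sorted[8] = trssssttst$  (last char: '$')
  sorted[9] = tst$trsssst  (last char: 't')
  sorted[10] = ttst$trssss  (last char: 's')
Last column: ttrsstss$ts
Original string S is at sorted index 8

Answer: ttrsstss$ts
8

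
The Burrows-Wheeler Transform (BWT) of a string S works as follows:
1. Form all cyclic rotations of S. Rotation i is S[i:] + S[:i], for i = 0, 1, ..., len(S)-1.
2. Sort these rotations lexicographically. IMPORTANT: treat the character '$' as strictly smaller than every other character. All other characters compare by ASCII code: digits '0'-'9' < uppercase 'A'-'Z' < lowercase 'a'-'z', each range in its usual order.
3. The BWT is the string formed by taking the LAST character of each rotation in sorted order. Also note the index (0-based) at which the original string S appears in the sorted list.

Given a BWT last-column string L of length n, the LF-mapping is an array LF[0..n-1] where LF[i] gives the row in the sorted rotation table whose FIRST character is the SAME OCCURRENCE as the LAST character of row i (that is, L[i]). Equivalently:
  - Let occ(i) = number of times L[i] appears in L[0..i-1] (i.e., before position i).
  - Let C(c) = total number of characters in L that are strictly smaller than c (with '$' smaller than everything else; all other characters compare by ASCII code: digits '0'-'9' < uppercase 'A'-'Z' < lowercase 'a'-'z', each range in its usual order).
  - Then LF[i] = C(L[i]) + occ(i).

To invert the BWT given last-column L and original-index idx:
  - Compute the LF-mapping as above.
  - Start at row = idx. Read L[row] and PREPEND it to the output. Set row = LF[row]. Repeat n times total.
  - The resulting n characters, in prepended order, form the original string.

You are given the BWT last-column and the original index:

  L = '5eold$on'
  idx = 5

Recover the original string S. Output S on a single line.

Answer: noodle5$

Derivation:
LF mapping: 1 3 6 4 2 0 7 5
Walk LF starting at row 5, prepending L[row]:
  step 1: row=5, L[5]='$', prepend. Next row=LF[5]=0
  step 2: row=0, L[0]='5', prepend. Next row=LF[0]=1
  step 3: row=1, L[1]='e', prepend. Next row=LF[1]=3
  step 4: row=3, L[3]='l', prepend. Next row=LF[3]=4
  step 5: row=4, L[4]='d', prepend. Next row=LF[4]=2
  step 6: row=2, L[2]='o', prepend. Next row=LF[2]=6
  step 7: row=6, L[6]='o', prepend. Next row=LF[6]=7
  step 8: row=7, L[7]='n', prepend. Next row=LF[7]=5
Reversed output: noodle5$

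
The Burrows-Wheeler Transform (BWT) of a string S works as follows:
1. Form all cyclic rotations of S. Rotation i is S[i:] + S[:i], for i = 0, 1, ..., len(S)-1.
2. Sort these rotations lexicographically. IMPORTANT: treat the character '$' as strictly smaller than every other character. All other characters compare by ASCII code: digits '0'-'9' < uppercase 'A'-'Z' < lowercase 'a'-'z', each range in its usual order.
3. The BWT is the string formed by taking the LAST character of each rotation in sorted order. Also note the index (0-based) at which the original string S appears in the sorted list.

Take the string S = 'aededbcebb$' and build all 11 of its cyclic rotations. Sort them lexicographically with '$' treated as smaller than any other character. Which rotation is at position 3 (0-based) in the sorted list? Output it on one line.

All 11 rotations (rotation i = S[i:]+S[:i]):
  rot[0] = aededbcebb$
  rot[1] = ededbcebb$a
  rot[2] = dedbcebb$ae
  rot[3] = edbcebb$aed
  rot[4] = dbcebb$aede
  rot[5] = bcebb$aeded
  rot[6] = cebb$aededb
  rot[7] = ebb$aededbc
  rot[8] = bb$aededbce
  rot[9] = b$aededbceb
  rot[10] = $aededbcebb
Sorted (with $ < everything):
  sorted[0] = $aededbcebb
  sorted[1] = aededbcebb$
  sorted[2] = b$aededbceb
  sorted[3] = bb$aededbce
  sorted[4] = bcebb$aeded
  sorted[5] = cebb$aededb
  sorted[6] = dbcebb$aede
  sorted[7] = dedbcebb$ae
  sorted[8] = ebb$aededbc
  sorted[9] = edbcebb$aed
  sorted[10] = ededbcebb$a
sorted[3] = bb$aededbce

Answer: bb$aededbce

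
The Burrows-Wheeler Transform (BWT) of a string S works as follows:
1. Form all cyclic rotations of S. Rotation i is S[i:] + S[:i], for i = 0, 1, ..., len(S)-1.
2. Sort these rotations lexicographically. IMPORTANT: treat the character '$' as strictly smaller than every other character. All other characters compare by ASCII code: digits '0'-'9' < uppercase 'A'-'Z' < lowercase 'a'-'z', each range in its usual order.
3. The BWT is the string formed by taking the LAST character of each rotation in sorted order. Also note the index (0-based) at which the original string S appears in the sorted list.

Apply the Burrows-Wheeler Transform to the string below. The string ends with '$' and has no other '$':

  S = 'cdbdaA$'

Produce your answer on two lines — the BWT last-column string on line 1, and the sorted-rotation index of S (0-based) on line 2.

All 7 rotations (rotation i = S[i:]+S[:i]):
  rot[0] = cdbdaA$
  rot[1] = dbdaA$c
  rot[2] = bdaA$cd
  rot[3] = daA$cdb
  rot[4] = aA$cdbd
  rot[5] = A$cdbda
  rot[6] = $cdbdaA
Sorted (with $ < everything):
  sorted[0] = $cdbdaA  (last char: 'A')
  sorted[1] = A$cdbda  (last char: 'a')
  sorted[2] = aA$cdbd  (last char: 'd')
  sorted[3] = bdaA$cd  (last char: 'd')
  sorted[4] = cdbdaA$  (last char: '$')
  sorted[5] = daA$cdb  (last char: 'b')
  sorted[6] = dbdaA$c  (last char: 'c')
Last column: Aadd$bc
Original string S is at sorted index 4

Answer: Aadd$bc
4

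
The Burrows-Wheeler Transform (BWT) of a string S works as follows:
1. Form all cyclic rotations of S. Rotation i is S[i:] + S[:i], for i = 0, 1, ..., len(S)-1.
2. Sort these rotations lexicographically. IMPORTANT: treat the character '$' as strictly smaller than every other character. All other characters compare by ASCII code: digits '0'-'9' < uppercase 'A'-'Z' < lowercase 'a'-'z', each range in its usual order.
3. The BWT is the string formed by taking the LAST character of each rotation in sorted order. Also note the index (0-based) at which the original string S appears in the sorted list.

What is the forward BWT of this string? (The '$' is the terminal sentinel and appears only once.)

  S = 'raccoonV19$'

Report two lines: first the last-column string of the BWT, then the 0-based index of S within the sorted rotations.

Answer: 9V1nracooc$
10

Derivation:
All 11 rotations (rotation i = S[i:]+S[:i]):
  rot[0] = raccoonV19$
  rot[1] = accoonV19$r
  rot[2] = ccoonV19$ra
  rot[3] = coonV19$rac
  rot[4] = oonV19$racc
  rot[5] = onV19$racco
  rot[6] = nV19$raccoo
  rot[7] = V19$raccoon
  rot[8] = 19$raccoonV
  rot[9] = 9$raccoonV1
  rot[10] = $raccoonV19
Sorted (with $ < everything):
  sorted[0] = $raccoonV19  (last char: '9')
  sorted[1] = 19$raccoonV  (last char: 'V')
  sorted[2] = 9$raccoonV1  (last char: '1')
  sorted[3] = V19$raccoon  (last char: 'n')
  sorted[4] = accoonV19$r  (last char: 'r')
  sorted[5] = ccoonV19$ra  (last char: 'a')
  sorted[6] = coonV19$rac  (last char: 'c')
  sorted[7] = nV19$raccoo  (last char: 'o')
  sorted[8] = onV19$racco  (last char: 'o')
  sorted[9] = oonV19$racc  (last char: 'c')
  sorted[10] = raccoonV19$  (last char: '$')
Last column: 9V1nracooc$
Original string S is at sorted index 10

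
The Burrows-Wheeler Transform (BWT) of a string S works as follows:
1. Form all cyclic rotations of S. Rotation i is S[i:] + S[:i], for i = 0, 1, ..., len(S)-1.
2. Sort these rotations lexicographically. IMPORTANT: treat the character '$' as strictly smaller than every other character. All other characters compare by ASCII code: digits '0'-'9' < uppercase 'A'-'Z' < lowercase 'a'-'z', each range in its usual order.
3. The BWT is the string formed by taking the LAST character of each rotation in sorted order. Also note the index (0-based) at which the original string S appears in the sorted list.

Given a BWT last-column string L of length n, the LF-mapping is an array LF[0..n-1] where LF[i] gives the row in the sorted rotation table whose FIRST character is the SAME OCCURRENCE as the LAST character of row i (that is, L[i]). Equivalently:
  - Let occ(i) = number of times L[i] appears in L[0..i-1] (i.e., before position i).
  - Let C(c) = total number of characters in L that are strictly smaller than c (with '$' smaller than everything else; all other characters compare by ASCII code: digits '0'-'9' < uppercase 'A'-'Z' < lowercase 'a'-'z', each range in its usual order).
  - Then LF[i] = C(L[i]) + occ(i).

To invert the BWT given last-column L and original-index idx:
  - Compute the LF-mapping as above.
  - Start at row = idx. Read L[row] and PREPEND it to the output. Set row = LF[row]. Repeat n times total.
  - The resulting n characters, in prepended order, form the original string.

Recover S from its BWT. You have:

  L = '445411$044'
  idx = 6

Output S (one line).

LF mapping: 4 5 9 6 2 3 0 1 7 8
Walk LF starting at row 6, prepending L[row]:
  step 1: row=6, L[6]='$', prepend. Next row=LF[6]=0
  step 2: row=0, L[0]='4', prepend. Next row=LF[0]=4
  step 3: row=4, L[4]='1', prepend. Next row=LF[4]=2
  step 4: row=2, L[2]='5', prepend. Next row=LF[2]=9
  step 5: row=9, L[9]='4', prepend. Next row=LF[9]=8
  step 6: row=8, L[8]='4', prepend. Next row=LF[8]=7
  step 7: row=7, L[7]='0', prepend. Next row=LF[7]=1
  step 8: row=1, L[1]='4', prepend. Next row=LF[1]=5
  step 9: row=5, L[5]='1', prepend. Next row=LF[5]=3
  step 10: row=3, L[3]='4', prepend. Next row=LF[3]=6
Reversed output: 414044514$

Answer: 414044514$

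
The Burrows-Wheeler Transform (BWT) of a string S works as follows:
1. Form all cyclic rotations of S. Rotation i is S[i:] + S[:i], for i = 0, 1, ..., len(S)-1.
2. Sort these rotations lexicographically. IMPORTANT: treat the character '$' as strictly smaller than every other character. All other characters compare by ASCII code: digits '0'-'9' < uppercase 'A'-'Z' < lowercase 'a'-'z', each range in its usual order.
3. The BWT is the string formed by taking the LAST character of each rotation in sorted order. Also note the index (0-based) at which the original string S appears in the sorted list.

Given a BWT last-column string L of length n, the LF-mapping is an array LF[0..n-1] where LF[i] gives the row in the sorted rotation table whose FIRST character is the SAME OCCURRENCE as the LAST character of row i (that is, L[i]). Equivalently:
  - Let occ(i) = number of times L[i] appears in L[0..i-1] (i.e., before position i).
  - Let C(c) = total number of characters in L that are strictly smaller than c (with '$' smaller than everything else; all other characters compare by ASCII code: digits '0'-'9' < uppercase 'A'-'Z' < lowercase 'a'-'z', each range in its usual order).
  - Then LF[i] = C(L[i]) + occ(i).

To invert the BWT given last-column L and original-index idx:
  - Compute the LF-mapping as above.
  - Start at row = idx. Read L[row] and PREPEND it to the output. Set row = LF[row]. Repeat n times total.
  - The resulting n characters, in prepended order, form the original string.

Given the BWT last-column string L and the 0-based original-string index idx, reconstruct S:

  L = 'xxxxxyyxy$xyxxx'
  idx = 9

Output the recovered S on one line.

LF mapping: 1 2 3 4 5 11 12 6 13 0 7 14 8 9 10
Walk LF starting at row 9, prepending L[row]:
  step 1: row=9, L[9]='$', prepend. Next row=LF[9]=0
  step 2: row=0, L[0]='x', prepend. Next row=LF[0]=1
  step 3: row=1, L[1]='x', prepend. Next row=LF[1]=2
  step 4: row=2, L[2]='x', prepend. Next row=LF[2]=3
  step 5: row=3, L[3]='x', prepend. Next row=LF[3]=4
  step 6: row=4, L[4]='x', prepend. Next row=LF[4]=5
  step 7: row=5, L[5]='y', prepend. Next row=LF[5]=11
  step 8: row=11, L[11]='y', prepend. Next row=LF[11]=14
  step 9: row=14, L[14]='x', prepend. Next row=LF[14]=10
  step 10: row=10, L[10]='x', prepend. Next row=LF[10]=7
  step 11: row=7, L[7]='x', prepend. Next row=LF[7]=6
  step 12: row=6, L[6]='y', prepend. Next row=LF[6]=12
  step 13: row=12, L[12]='x', prepend. Next row=LF[12]=8
  step 14: row=8, L[8]='y', prepend. Next row=LF[8]=13
  step 15: row=13, L[13]='x', prepend. Next row=LF[13]=9
Reversed output: xyxyxxxyyxxxxx$

Answer: xyxyxxxyyxxxxx$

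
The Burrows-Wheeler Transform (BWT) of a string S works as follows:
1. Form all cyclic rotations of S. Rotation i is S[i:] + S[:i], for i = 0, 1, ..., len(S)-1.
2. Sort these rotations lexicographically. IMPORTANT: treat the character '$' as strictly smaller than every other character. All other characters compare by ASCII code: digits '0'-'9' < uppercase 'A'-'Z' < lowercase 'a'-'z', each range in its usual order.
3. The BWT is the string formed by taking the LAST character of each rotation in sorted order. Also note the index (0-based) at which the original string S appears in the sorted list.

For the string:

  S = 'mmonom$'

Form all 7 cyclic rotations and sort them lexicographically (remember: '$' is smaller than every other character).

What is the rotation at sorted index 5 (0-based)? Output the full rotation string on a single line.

Answer: om$mmon

Derivation:
All 7 rotations (rotation i = S[i:]+S[:i]):
  rot[0] = mmonom$
  rot[1] = monom$m
  rot[2] = onom$mm
  rot[3] = nom$mmo
  rot[4] = om$mmon
  rot[5] = m$mmono
  rot[6] = $mmonom
Sorted (with $ < everything):
  sorted[0] = $mmonom
  sorted[1] = m$mmono
  sorted[2] = mmonom$
  sorted[3] = monom$m
  sorted[4] = nom$mmo
  sorted[5] = om$mmon
  sorted[6] = onom$mm
sorted[5] = om$mmon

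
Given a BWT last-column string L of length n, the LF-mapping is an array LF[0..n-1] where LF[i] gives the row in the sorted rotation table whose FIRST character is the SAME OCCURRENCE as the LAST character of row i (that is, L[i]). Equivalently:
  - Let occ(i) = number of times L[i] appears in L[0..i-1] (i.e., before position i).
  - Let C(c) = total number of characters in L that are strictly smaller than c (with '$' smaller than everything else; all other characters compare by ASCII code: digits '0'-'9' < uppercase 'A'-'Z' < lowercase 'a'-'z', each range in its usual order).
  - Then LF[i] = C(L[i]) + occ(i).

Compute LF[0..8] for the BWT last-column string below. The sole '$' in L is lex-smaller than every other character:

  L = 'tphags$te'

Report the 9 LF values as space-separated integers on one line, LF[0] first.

Char counts: '$':1, 'a':1, 'e':1, 'g':1, 'h':1, 'p':1, 's':1, 't':2
C (first-col start): C('$')=0, C('a')=1, C('e')=2, C('g')=3, C('h')=4, C('p')=5, C('s')=6, C('t')=7
L[0]='t': occ=0, LF[0]=C('t')+0=7+0=7
L[1]='p': occ=0, LF[1]=C('p')+0=5+0=5
L[2]='h': occ=0, LF[2]=C('h')+0=4+0=4
L[3]='a': occ=0, LF[3]=C('a')+0=1+0=1
L[4]='g': occ=0, LF[4]=C('g')+0=3+0=3
L[5]='s': occ=0, LF[5]=C('s')+0=6+0=6
L[6]='$': occ=0, LF[6]=C('$')+0=0+0=0
L[7]='t': occ=1, LF[7]=C('t')+1=7+1=8
L[8]='e': occ=0, LF[8]=C('e')+0=2+0=2

Answer: 7 5 4 1 3 6 0 8 2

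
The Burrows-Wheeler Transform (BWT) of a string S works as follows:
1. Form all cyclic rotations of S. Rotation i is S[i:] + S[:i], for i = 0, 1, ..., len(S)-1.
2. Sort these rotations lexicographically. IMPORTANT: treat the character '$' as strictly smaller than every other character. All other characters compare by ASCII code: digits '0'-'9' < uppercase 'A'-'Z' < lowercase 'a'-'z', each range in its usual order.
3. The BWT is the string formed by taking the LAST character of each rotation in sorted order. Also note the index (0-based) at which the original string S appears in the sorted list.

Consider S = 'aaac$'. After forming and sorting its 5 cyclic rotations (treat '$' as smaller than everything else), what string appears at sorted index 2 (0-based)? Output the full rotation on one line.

All 5 rotations (rotation i = S[i:]+S[:i]):
  rot[0] = aaac$
  rot[1] = aac$a
  rot[2] = ac$aa
  rot[3] = c$aaa
  rot[4] = $aaac
Sorted (with $ < everything):
  sorted[0] = $aaac
  sorted[1] = aaac$
  sorted[2] = aac$a
  sorted[3] = ac$aa
  sorted[4] = c$aaa
sorted[2] = aac$a

Answer: aac$a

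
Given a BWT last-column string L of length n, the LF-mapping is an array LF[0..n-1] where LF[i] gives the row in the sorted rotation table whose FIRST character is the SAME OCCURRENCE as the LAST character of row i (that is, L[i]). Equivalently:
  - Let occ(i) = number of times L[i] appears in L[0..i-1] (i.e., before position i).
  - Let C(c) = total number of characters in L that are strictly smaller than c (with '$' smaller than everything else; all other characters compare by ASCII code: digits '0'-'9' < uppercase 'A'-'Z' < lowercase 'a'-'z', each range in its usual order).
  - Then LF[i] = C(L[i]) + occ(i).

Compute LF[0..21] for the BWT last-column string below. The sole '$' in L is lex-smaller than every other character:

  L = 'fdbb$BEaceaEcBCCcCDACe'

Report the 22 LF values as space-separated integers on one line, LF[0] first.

Char counts: '$':1, 'A':1, 'B':2, 'C':4, 'D':1, 'E':2, 'a':2, 'b':2, 'c':3, 'd':1, 'e':2, 'f':1
C (first-col start): C('$')=0, C('A')=1, C('B')=2, C('C')=4, C('D')=8, C('E')=9, C('a')=11, C('b')=13, C('c')=15, C('d')=18, C('e')=19, C('f')=21
L[0]='f': occ=0, LF[0]=C('f')+0=21+0=21
L[1]='d': occ=0, LF[1]=C('d')+0=18+0=18
L[2]='b': occ=0, LF[2]=C('b')+0=13+0=13
L[3]='b': occ=1, LF[3]=C('b')+1=13+1=14
L[4]='$': occ=0, LF[4]=C('$')+0=0+0=0
L[5]='B': occ=0, LF[5]=C('B')+0=2+0=2
L[6]='E': occ=0, LF[6]=C('E')+0=9+0=9
L[7]='a': occ=0, LF[7]=C('a')+0=11+0=11
L[8]='c': occ=0, LF[8]=C('c')+0=15+0=15
L[9]='e': occ=0, LF[9]=C('e')+0=19+0=19
L[10]='a': occ=1, LF[10]=C('a')+1=11+1=12
L[11]='E': occ=1, LF[11]=C('E')+1=9+1=10
L[12]='c': occ=1, LF[12]=C('c')+1=15+1=16
L[13]='B': occ=1, LF[13]=C('B')+1=2+1=3
L[14]='C': occ=0, LF[14]=C('C')+0=4+0=4
L[15]='C': occ=1, LF[15]=C('C')+1=4+1=5
L[16]='c': occ=2, LF[16]=C('c')+2=15+2=17
L[17]='C': occ=2, LF[17]=C('C')+2=4+2=6
L[18]='D': occ=0, LF[18]=C('D')+0=8+0=8
L[19]='A': occ=0, LF[19]=C('A')+0=1+0=1
L[20]='C': occ=3, LF[20]=C('C')+3=4+3=7
L[21]='e': occ=1, LF[21]=C('e')+1=19+1=20

Answer: 21 18 13 14 0 2 9 11 15 19 12 10 16 3 4 5 17 6 8 1 7 20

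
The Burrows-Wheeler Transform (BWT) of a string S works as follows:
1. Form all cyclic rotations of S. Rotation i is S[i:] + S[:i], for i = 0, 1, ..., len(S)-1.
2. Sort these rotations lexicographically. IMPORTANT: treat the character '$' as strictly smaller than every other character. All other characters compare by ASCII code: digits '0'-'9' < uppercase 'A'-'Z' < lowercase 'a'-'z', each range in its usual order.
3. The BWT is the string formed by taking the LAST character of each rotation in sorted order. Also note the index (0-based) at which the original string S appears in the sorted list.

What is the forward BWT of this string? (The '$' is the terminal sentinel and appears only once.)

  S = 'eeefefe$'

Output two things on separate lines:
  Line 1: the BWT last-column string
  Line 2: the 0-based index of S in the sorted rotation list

All 8 rotations (rotation i = S[i:]+S[:i]):
  rot[0] = eeefefe$
  rot[1] = eefefe$e
  rot[2] = efefe$ee
  rot[3] = fefe$eee
  rot[4] = efe$eeef
  rot[5] = fe$eeefe
  rot[6] = e$eeefef
  rot[7] = $eeefefe
Sorted (with $ < everything):
  sorted[0] = $eeefefe  (last char: 'e')
  sorted[1] = e$eeefef  (last char: 'f')
  sorted[2] = eeefefe$  (last char: '$')
  sorted[3] = eefefe$e  (last char: 'e')
  sorted[4] = efe$eeef  (last char: 'f')
  sorted[5] = efefe$ee  (last char: 'e')
  sorted[6] = fe$eeefe  (last char: 'e')
  sorted[7] = fefe$eee  (last char: 'e')
Last column: ef$efeee
Original string S is at sorted index 2

Answer: ef$efeee
2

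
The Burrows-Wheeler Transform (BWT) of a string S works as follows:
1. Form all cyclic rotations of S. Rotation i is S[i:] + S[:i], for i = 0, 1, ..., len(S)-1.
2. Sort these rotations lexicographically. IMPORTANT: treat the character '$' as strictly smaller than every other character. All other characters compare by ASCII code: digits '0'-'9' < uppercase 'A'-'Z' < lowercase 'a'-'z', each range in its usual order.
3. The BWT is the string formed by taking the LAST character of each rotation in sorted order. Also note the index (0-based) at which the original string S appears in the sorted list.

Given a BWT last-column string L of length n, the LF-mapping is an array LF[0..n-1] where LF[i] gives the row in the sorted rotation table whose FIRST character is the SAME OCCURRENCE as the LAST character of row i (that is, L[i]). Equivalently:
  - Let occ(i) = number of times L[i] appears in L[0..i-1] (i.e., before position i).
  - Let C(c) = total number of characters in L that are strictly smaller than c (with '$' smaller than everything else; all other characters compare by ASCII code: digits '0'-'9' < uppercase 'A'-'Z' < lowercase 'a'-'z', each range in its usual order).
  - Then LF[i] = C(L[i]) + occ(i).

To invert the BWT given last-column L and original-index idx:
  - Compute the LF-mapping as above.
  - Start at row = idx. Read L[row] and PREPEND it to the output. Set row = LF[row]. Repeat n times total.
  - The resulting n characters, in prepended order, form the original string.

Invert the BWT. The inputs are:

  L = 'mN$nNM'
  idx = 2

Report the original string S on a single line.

Answer: NMnNm$

Derivation:
LF mapping: 4 2 0 5 3 1
Walk LF starting at row 2, prepending L[row]:
  step 1: row=2, L[2]='$', prepend. Next row=LF[2]=0
  step 2: row=0, L[0]='m', prepend. Next row=LF[0]=4
  step 3: row=4, L[4]='N', prepend. Next row=LF[4]=3
  step 4: row=3, L[3]='n', prepend. Next row=LF[3]=5
  step 5: row=5, L[5]='M', prepend. Next row=LF[5]=1
  step 6: row=1, L[1]='N', prepend. Next row=LF[1]=2
Reversed output: NMnNm$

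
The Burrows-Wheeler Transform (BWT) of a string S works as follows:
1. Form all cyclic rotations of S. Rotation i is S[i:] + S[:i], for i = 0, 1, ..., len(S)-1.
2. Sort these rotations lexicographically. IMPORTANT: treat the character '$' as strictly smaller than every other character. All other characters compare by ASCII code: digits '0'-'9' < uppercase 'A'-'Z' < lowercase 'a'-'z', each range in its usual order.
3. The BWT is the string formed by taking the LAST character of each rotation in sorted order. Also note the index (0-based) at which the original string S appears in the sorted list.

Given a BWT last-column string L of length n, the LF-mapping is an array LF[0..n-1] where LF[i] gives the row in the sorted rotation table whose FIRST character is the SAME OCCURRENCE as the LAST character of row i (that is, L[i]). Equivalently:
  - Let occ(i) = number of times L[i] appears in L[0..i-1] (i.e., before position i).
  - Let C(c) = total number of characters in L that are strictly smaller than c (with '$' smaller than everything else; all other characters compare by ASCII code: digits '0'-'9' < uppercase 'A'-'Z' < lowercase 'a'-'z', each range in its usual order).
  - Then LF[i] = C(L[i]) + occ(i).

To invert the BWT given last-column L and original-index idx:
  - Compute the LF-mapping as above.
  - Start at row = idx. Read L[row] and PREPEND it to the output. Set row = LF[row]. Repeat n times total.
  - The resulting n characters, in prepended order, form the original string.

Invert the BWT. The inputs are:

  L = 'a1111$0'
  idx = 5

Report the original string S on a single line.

Answer: 11110a$

Derivation:
LF mapping: 6 2 3 4 5 0 1
Walk LF starting at row 5, prepending L[row]:
  step 1: row=5, L[5]='$', prepend. Next row=LF[5]=0
  step 2: row=0, L[0]='a', prepend. Next row=LF[0]=6
  step 3: row=6, L[6]='0', prepend. Next row=LF[6]=1
  step 4: row=1, L[1]='1', prepend. Next row=LF[1]=2
  step 5: row=2, L[2]='1', prepend. Next row=LF[2]=3
  step 6: row=3, L[3]='1', prepend. Next row=LF[3]=4
  step 7: row=4, L[4]='1', prepend. Next row=LF[4]=5
Reversed output: 11110a$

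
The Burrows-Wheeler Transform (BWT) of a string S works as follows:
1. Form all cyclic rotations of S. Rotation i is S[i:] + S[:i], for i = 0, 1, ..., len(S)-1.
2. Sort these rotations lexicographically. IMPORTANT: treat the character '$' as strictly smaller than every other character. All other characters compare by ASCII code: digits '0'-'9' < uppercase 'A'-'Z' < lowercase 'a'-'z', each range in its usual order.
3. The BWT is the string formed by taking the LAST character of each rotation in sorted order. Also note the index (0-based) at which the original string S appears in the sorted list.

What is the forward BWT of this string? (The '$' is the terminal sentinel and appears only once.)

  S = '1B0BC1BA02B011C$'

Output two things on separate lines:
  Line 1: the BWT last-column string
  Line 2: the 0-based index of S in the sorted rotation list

All 16 rotations (rotation i = S[i:]+S[:i]):
  rot[0] = 1B0BC1BA02B011C$
  rot[1] = B0BC1BA02B011C$1
  rot[2] = 0BC1BA02B011C$1B
  rot[3] = BC1BA02B011C$1B0
  rot[4] = C1BA02B011C$1B0B
  rot[5] = 1BA02B011C$1B0BC
  rot[6] = BA02B011C$1B0BC1
  rot[7] = A02B011C$1B0BC1B
  rot[8] = 02B011C$1B0BC1BA
  rot[9] = 2B011C$1B0BC1BA0
  rot[10] = B011C$1B0BC1BA02
  rot[11] = 011C$1B0BC1BA02B
  rot[12] = 11C$1B0BC1BA02B0
  rot[13] = 1C$1B0BC1BA02B01
  rot[14] = C$1B0BC1BA02B011
  rot[15] = $1B0BC1BA02B011C
Sorted (with $ < everything):
  sorted[0] = $1B0BC1BA02B011C  (last char: 'C')
  sorted[1] = 011C$1B0BC1BA02B  (last char: 'B')
  sorted[2] = 02B011C$1B0BC1BA  (last char: 'A')
  sorted[3] = 0BC1BA02B011C$1B  (last char: 'B')
  sorted[4] = 11C$1B0BC1BA02B0  (last char: '0')
  sorted[5] = 1B0BC1BA02B011C$  (last char: '$')
  sorted[6] = 1BA02B011C$1B0BC  (last char: 'C')
  sorted[7] = 1C$1B0BC1BA02B01  (last char: '1')
  sorted[8] = 2B011C$1B0BC1BA0  (last char: '0')
  sorted[9] = A02B011C$1B0BC1B  (last char: 'B')
  sorted[10] = B011C$1B0BC1BA02  (last char: '2')
  sorted[11] = B0BC1BA02B011C$1  (last char: '1')
  sorted[12] = BA02B011C$1B0BC1  (last char: '1')
  sorted[13] = BC1BA02B011C$1B0  (last char: '0')
  sorted[14] = C$1B0BC1BA02B011  (last char: '1')
  sorted[15] = C1BA02B011C$1B0B  (last char: 'B')
Last column: CBAB0$C10B21101B
Original string S is at sorted index 5

Answer: CBAB0$C10B21101B
5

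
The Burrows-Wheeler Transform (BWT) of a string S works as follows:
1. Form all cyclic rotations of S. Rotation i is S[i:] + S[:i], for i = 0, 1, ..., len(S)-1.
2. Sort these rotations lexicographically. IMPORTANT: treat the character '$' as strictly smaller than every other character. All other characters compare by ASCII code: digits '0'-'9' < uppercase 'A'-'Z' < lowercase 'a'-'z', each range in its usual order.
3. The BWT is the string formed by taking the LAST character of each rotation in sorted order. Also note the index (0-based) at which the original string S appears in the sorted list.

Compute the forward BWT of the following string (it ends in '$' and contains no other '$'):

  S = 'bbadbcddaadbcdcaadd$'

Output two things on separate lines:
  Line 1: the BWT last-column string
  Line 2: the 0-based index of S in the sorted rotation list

All 20 rotations (rotation i = S[i:]+S[:i]):
  rot[0] = bbadbcddaadbcdcaadd$
  rot[1] = badbcddaadbcdcaadd$b
  rot[2] = adbcddaadbcdcaadd$bb
  rot[3] = dbcddaadbcdcaadd$bba
  rot[4] = bcddaadbcdcaadd$bbad
  rot[5] = cddaadbcdcaadd$bbadb
  rot[6] = ddaadbcdcaadd$bbadbc
  rot[7] = daadbcdcaadd$bbadbcd
  rot[8] = aadbcdcaadd$bbadbcdd
  rot[9] = adbcdcaadd$bbadbcdda
  rot[10] = dbcdcaadd$bbadbcddaa
  rot[11] = bcdcaadd$bbadbcddaad
  rot[12] = cdcaadd$bbadbcddaadb
  rot[13] = dcaadd$bbadbcddaadbc
  rot[14] = caadd$bbadbcddaadbcd
  rot[15] = aadd$bbadbcddaadbcdc
  rot[16] = add$bbadbcddaadbcdca
  rot[17] = dd$bbadbcddaadbcdcaa
  rot[18] = d$bbadbcddaadbcdcaad
  rot[19] = $bbadbcddaadbcdcaadd
Sorted (with $ < everything):
  sorted[0] = $bbadbcddaadbcdcaadd  (last char: 'd')
  sorted[1] = aadbcdcaadd$bbadbcdd  (last char: 'd')
  sorted[2] = aadd$bbadbcddaadbcdc  (last char: 'c')
  sorted[3] = adbcdcaadd$bbadbcdda  (last char: 'a')
  sorted[4] = adbcddaadbcdcaadd$bb  (last char: 'b')
  sorted[5] = add$bbadbcddaadbcdca  (last char: 'a')
  sorted[6] = badbcddaadbcdcaadd$b  (last char: 'b')
  sorted[7] = bbadbcddaadbcdcaadd$  (last char: '$')
  sorted[8] = bcdcaadd$bbadbcddaad  (last char: 'd')
  sorted[9] = bcddaadbcdcaadd$bbad  (last char: 'd')
  sorted[10] = caadd$bbadbcddaadbcd  (last char: 'd')
  sorted[11] = cdcaadd$bbadbcddaadb  (last char: 'b')
  sorted[12] = cddaadbcdcaadd$bbadb  (last char: 'b')
  sorted[13] = d$bbadbcddaadbcdcaad  (last char: 'd')
  sorted[14] = daadbcdcaadd$bbadbcd  (last char: 'd')
  sorted[15] = dbcdcaadd$bbadbcddaa  (last char: 'a')
  sorted[16] = dbcddaadbcdcaadd$bba  (last char: 'a')
  sorted[17] = dcaadd$bbadbcddaadbc  (last char: 'c')
  sorted[18] = dd$bbadbcddaadbcdcaa  (last char: 'a')
  sorted[19] = ddaadbcdcaadd$bbadbc  (last char: 'c')
Last column: ddcabab$dddbbddaacac
Original string S is at sorted index 7

Answer: ddcabab$dddbbddaacac
7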